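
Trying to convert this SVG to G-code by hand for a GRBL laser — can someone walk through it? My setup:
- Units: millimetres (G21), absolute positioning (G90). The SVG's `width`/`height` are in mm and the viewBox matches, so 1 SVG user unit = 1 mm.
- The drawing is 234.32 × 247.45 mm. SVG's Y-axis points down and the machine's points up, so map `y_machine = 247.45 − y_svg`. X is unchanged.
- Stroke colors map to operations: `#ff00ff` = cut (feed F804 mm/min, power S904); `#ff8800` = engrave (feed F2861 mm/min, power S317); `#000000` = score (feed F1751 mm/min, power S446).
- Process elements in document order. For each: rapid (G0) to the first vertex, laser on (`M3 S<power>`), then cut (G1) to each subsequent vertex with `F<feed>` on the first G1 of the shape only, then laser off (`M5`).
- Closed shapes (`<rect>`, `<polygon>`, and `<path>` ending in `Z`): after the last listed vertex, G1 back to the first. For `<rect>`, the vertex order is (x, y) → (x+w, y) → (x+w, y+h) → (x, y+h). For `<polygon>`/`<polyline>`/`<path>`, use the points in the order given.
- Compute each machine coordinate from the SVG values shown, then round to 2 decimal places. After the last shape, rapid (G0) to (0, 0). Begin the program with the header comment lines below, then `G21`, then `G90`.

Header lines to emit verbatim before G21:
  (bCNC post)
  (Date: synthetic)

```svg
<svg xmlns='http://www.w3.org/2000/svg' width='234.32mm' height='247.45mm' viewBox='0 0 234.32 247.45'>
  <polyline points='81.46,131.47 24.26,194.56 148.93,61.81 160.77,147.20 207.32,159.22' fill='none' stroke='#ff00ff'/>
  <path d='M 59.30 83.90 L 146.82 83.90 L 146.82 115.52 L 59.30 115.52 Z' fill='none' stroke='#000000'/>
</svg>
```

(bCNC post)
(Date: synthetic)
G21
G90
G0 X81.46 Y115.98
M3 S904
G1 X24.26 Y52.89 F804
G1 X148.93 Y185.64
G1 X160.77 Y100.25
G1 X207.32 Y88.23
M5
G0 X59.30 Y163.55
M3 S446
G1 X146.82 Y163.55 F1751
G1 X146.82 Y131.93
G1 X59.30 Y131.93
G1 X59.30 Y163.55
M5
G0 X0.00 Y0.00

viewBox `0 0 234.32 247.45` with mm width/height → 1 unit = 1 mm. Flip: y_m = 247.45 − y_svg.

**Shape 1** — `<polyline>` open polyline, stroke `#ff00ff` → cut (S904, F804). Machine vertices: (81.46,115.98) → (24.26,52.89) → (148.93,185.64) → (160.77,100.25) → (207.32,88.23). Open path.

**Shape 2** — `<path>` rectangle, stroke `#000000` → score (S446, F1751). Machine vertices: (59.30,163.55) → (146.82,163.55) → (146.82,131.93) → (59.30,131.93) → (59.30,163.55). Closed: final G1 returns to the first vertex.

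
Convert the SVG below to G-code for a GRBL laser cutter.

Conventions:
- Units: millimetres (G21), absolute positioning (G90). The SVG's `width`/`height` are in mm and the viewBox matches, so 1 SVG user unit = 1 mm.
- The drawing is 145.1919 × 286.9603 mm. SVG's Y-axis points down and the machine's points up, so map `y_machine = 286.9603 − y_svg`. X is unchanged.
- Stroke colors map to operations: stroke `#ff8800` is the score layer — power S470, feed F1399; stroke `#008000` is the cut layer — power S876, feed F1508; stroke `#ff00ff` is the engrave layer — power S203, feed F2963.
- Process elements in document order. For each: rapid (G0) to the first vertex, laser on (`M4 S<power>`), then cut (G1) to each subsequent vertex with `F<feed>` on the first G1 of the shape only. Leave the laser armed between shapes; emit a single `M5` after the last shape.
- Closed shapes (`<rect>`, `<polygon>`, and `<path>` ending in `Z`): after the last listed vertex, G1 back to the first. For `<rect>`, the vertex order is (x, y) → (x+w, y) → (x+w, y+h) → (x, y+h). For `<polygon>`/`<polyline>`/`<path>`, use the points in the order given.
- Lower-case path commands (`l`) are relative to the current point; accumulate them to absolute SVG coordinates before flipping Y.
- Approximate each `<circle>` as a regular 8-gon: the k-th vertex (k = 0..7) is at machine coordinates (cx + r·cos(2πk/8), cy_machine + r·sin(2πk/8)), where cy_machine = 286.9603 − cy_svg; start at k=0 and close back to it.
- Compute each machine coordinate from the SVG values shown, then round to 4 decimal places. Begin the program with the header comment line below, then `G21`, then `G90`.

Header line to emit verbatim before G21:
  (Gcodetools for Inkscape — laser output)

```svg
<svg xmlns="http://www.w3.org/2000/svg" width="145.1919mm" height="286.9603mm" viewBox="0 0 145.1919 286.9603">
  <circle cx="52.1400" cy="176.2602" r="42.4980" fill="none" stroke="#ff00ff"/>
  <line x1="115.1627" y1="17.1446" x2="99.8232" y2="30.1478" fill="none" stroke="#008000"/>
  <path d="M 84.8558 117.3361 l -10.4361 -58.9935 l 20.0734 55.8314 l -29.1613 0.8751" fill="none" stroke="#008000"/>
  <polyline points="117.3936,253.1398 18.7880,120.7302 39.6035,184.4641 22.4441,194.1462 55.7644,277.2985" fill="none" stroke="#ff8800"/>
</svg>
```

viewBox `0 0 145.1919 286.9603` with mm width/height → 1 unit = 1 mm. Flip: y_m = 286.9603 − y_svg.

**Shape 1** — `<circle>` circle, stroke `#ff00ff` → engrave (S203, F2963). Machine vertices: (94.6380,110.7001) → (82.1906,140.7507) → (52.1400,153.1981) → (22.0894,140.7507) → (9.6420,110.7001) → (22.0894,80.6495) → (52.1400,68.2021) → (82.1906,80.6495) → (94.6380,110.7001). Closed: final G1 returns to the first vertex.

**Shape 2** — `<line>` line segment, stroke `#008000` → cut (S876, F1508). Machine vertices: (115.1627,269.8157) → (99.8232,256.8125). Open path.

**Shape 3** — `<path>` open polyline, stroke `#008000` → cut (S876, F1508). Machine vertices: (84.8558,169.6242) → (74.4197,228.6177) → (94.4931,172.7863) → (65.3318,171.9112). Open path.

**Shape 4** — `<polyline>` open polyline, stroke `#ff8800` → score (S470, F1399). Machine vertices: (117.3936,33.8205) → (18.7880,166.2301) → (39.6035,102.4962) → (22.4441,92.8141) → (55.7644,9.6618). Open path.

(Gcodetools for Inkscape — laser output)
G21
G90
G0 X94.6380 Y110.7001
M4 S203
G1 X82.1906 Y140.7507 F2963
G1 X52.1400 Y153.1981
G1 X22.0894 Y140.7507
G1 X9.6420 Y110.7001
G1 X22.0894 Y80.6495
G1 X52.1400 Y68.2021
G1 X82.1906 Y80.6495
G1 X94.6380 Y110.7001
G0 X115.1627 Y269.8157
M4 S876
G1 X99.8232 Y256.8125 F1508
G0 X84.8558 Y169.6242
M4 S876
G1 X74.4197 Y228.6177 F1508
G1 X94.4931 Y172.7863
G1 X65.3318 Y171.9112
G0 X117.3936 Y33.8205
M4 S470
G1 X18.7880 Y166.2301 F1399
G1 X39.6035 Y102.4962
G1 X22.4441 Y92.8141
G1 X55.7644 Y9.6618
M5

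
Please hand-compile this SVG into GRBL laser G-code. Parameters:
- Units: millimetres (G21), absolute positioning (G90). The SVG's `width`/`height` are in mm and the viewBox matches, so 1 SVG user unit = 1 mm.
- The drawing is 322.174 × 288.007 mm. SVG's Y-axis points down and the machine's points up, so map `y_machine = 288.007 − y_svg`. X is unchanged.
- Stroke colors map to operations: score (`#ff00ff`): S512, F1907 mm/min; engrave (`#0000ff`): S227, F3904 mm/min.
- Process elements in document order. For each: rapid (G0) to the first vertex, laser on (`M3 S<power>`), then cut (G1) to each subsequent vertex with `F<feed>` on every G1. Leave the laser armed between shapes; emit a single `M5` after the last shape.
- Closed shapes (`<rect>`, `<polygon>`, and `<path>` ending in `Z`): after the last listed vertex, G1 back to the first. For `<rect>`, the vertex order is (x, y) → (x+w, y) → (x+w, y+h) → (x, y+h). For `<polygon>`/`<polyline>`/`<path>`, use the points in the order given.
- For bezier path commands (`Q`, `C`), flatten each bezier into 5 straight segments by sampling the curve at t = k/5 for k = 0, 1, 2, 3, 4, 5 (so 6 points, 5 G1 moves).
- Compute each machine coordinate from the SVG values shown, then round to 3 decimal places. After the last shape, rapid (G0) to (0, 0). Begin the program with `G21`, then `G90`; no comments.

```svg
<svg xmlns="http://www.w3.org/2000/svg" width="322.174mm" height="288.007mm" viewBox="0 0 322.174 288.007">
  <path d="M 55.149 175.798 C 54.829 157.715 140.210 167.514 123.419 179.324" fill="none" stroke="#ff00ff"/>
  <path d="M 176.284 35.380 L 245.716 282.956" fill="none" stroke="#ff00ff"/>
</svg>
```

G21
G90
G0 X55.149 Y112.209
M3 S512
G1 X63.738 Y119.920 F1907
G1 X83.878 Y122.181 F1907
G1 X106.550 Y120.234 F1907
G1 X122.736 Y115.321 F1907
G1 X123.419 Y108.683 F1907
G0 X176.284 Y252.627
M3 S512
G1 X245.716 Y5.051 F1907
M5
G0 X0.000 Y0.000

viewBox `0 0 322.174 288.007` with mm width/height → 1 unit = 1 mm. Flip: y_m = 288.007 − y_svg.

**Shape 1** — `<path>` cubic bezier, stroke `#ff00ff` → score (S512, F1907). Control points (SVG): P0=(55.149,175.798), P1=(54.829,157.715), P2=(140.210,167.514), P3=(123.419,179.324); sampled at t=k/5. Machine vertices: (55.149,112.209) → (63.738,119.920) → (83.878,122.181) → (106.550,120.234) → (122.736,115.321) → (123.419,108.683). Open path.

**Shape 2** — `<path>` line segment, stroke `#ff00ff` → score (S512, F1907). Machine vertices: (176.284,252.627) → (245.716,5.051). Open path.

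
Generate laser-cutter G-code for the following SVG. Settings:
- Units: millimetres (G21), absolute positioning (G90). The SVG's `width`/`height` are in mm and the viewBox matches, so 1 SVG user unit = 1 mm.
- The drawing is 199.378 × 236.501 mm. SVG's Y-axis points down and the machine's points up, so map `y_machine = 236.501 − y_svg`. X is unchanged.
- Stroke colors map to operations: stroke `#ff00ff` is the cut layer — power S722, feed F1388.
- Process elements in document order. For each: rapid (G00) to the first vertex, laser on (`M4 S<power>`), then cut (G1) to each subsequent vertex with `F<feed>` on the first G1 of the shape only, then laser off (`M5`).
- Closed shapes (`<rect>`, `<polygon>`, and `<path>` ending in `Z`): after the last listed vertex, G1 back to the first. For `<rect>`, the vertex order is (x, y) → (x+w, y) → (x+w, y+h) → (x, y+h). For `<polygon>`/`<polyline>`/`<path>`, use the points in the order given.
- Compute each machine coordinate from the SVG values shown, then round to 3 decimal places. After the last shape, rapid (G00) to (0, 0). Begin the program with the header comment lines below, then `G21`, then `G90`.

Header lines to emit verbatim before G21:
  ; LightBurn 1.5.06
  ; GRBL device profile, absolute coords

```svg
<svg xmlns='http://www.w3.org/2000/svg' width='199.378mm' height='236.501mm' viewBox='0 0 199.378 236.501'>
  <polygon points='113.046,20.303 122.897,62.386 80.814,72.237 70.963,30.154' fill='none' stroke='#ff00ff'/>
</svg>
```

; LightBurn 1.5.06
; GRBL device profile, absolute coords
G21
G90
G00 X113.046 Y216.198
M4 S722
G1 X122.897 Y174.115 F1388
G1 X80.814 Y164.264
G1 X70.963 Y206.347
G1 X113.046 Y216.198
M5
G00 X0.000 Y0.000

viewBox `0 0 199.378 236.501` with mm width/height → 1 unit = 1 mm. Flip: y_m = 236.501 − y_svg.

**Shape 1** — `<polygon>` regular polygon, stroke `#ff00ff` → cut (S722, F1388). Machine vertices: (113.046,216.198) → (122.897,174.115) → (80.814,164.264) → (70.963,206.347) → (113.046,216.198). Closed: final G1 returns to the first vertex.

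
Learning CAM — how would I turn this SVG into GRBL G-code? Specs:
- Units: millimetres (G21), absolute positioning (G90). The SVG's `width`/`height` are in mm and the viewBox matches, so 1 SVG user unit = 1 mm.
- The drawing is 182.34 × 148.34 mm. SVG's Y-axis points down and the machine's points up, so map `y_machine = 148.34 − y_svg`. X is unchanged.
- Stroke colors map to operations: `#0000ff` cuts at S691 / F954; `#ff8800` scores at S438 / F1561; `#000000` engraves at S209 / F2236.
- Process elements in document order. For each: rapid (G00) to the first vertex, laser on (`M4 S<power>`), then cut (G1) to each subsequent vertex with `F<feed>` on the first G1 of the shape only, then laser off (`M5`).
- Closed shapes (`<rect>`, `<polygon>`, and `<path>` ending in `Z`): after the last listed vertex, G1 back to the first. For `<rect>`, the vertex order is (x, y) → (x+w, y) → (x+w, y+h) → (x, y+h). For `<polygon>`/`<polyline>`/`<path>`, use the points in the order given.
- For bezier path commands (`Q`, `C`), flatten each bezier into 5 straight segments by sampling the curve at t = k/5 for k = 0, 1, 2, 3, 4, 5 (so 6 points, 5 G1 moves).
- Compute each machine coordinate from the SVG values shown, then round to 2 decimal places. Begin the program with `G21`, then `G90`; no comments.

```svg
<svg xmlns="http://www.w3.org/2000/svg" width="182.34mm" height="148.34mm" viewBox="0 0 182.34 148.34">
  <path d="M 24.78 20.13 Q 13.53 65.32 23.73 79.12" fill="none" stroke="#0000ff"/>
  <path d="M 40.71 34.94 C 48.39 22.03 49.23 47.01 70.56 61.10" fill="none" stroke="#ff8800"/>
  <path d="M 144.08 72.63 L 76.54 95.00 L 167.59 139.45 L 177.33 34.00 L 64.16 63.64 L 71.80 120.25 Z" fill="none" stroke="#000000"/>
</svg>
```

G21
G90
G00 X24.78 Y128.21
M4 S691
G1 X21.14 Y111.39 F954
G1 X19.21 Y97.08
G1 X19.00 Y85.28
G1 X20.51 Y76.00
G1 X23.73 Y69.22
M5
G00 X40.71 Y113.40
M4 S438
G1 X44.72 Y116.99 F1561
G1 X48.39 Y113.83
G1 X53.05 Y106.25
G1 X60.00 Y96.61
G1 X70.56 Y87.24
M5
G00 X144.08 Y75.71
M4 S209
G1 X76.54 Y53.34 F2236
G1 X167.59 Y8.89
G1 X177.33 Y114.34
G1 X64.16 Y84.70
G1 X71.80 Y28.09
G1 X144.08 Y75.71
M5

1 u = 1 mm; y_m = 148.34 − y.

[1] `<path>` quadratic bezier, #0000ff→cut S691 F954: (24.78,128.21) → (21.14,111.39) → (19.21,97.08) → (19.00,85.28) → (20.51,76.00) → (23.73,69.22)

[2] `<path>` cubic bezier, #ff8800→score S438 F1561: (40.71,113.40) → (44.72,116.99) → (48.39,113.83) → (53.05,106.25) → (60.00,96.61) → (70.56,87.24)

[3] `<path>` closed polygon, #000000→engrave S209 F2236: (144.08,75.71) → (76.54,53.34) → (167.59,8.89) → (177.33,114.34) → (64.16,84.70) → (71.80,28.09) → (144.08,75.71) (closed)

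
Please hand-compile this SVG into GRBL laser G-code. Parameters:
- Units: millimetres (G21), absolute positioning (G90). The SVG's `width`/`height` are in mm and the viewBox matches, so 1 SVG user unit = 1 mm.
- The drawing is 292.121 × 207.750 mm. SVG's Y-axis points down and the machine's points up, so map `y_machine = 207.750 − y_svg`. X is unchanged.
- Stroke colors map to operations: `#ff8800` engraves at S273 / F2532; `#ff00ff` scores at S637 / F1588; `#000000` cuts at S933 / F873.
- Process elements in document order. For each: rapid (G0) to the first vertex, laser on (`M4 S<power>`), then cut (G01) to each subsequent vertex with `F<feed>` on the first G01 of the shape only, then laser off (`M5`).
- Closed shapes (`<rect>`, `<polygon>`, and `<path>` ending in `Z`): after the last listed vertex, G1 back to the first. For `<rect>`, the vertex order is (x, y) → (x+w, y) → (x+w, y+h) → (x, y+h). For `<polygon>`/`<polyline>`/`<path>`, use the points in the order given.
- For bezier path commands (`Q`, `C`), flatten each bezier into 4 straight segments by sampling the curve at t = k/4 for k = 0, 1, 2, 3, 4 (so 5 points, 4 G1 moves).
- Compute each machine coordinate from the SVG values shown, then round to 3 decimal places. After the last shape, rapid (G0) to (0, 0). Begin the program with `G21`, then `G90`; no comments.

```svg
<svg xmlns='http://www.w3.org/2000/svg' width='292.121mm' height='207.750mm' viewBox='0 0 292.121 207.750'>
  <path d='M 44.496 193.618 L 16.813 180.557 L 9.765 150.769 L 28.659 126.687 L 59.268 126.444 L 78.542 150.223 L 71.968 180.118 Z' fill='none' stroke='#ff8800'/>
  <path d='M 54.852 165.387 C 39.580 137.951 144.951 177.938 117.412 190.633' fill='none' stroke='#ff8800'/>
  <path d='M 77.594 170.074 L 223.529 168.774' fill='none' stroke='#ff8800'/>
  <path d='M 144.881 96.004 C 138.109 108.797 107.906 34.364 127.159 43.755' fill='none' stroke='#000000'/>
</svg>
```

G21
G90
G0 X44.496 Y14.132
M4 S273
G01 X16.813 Y27.193 F2532
G01 X9.765 Y56.981
G01 X28.659 Y81.063
G01 X59.268 Y81.306
G01 X78.542 Y57.527
G01 X71.968 Y27.632
G01 X44.496 Y14.132
M5
G0 X54.852 Y42.363
M4 S273
G01 X62.057 Y51.778 F2532
G01 X90.732 Y44.789
G01 X117.107 Y30.276
G01 X117.412 Y17.117
M5
G0 X77.594 Y37.676
M4 S273
G01 X223.529 Y38.976 F2532
M5
G0 X144.881 Y111.746
M4 S933
G01 X136.548 Y115.833 F873
G01 X126.261 Y136.595
G01 X120.853 Y157.994
G01 X127.159 Y163.995
M5
G0 X0.000 Y0.000

Since the viewBox matches the mm dimensions, user units are millimetres directly. The only transform is the Y-flip y_m = 207.750 − y_svg.

Shape 1 is a regular polygon drawn with `<path>`. Its stroke #ff8800 means engrave at S273, F2532. After flipping Y the toolpath is (44.496,14.132) → (16.813,27.193) → (9.765,56.981) → (28.659,81.063) → (59.268,81.306) → (78.542,57.527) → (71.968,27.632) → (44.496,14.132), returning to the start.

Shape 2 is a cubic bezier drawn with `<path>`. Its stroke #ff8800 means engrave at S273, F2532. After flipping Y the toolpath is (54.852,42.363) → (62.057,51.778) → (90.732,44.789) → (117.107,30.276) → (117.412,17.117).

Shape 3 is a line segment drawn with `<path>`. Its stroke #ff8800 means engrave at S273, F2532. After flipping Y the toolpath is (77.594,37.676) → (223.529,38.976).

Shape 4 is a cubic bezier drawn with `<path>`. Its stroke #000000 means cut at S933, F873. After flipping Y the toolpath is (144.881,111.746) → (136.548,115.833) → (126.261,136.595) → (120.853,157.994) → (127.159,163.995).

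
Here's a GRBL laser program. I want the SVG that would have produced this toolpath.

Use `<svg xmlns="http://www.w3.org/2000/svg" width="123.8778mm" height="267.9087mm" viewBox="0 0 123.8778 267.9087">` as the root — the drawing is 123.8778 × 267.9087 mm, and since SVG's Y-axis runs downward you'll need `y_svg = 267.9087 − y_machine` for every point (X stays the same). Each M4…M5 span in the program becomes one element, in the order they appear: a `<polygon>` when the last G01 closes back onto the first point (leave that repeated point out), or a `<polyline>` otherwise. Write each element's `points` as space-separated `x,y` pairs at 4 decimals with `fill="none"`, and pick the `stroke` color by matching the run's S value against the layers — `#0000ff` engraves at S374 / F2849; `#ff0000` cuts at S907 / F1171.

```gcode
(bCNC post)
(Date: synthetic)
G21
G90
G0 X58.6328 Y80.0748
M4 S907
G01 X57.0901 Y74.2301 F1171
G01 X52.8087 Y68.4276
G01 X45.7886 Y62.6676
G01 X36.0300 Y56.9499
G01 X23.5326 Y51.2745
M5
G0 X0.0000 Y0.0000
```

Each laser-on run becomes one SVG element. Flip Y back into SVG space with y_svg = 267.9087 − y_machine. Every run uses S907, so all elements get stroke `#ff0000` (cut).

Run 1: The run is open, so emit a `<polyline>` with points (Y-flipped): 58.6328,187.8339 57.0901,193.6786 52.8087,199.4811 45.7886,205.2411 36.0300,210.9588 23.5326,216.6342.

<svg xmlns="http://www.w3.org/2000/svg" width="123.8778mm" height="267.9087mm" viewBox="0 0 123.8778 267.9087">
  <polyline points="58.6328,187.8339 57.0901,193.6786 52.8087,199.4811 45.7886,205.2411 36.0300,210.9588 23.5326,216.6342" fill="none" stroke="#ff0000"/>
</svg>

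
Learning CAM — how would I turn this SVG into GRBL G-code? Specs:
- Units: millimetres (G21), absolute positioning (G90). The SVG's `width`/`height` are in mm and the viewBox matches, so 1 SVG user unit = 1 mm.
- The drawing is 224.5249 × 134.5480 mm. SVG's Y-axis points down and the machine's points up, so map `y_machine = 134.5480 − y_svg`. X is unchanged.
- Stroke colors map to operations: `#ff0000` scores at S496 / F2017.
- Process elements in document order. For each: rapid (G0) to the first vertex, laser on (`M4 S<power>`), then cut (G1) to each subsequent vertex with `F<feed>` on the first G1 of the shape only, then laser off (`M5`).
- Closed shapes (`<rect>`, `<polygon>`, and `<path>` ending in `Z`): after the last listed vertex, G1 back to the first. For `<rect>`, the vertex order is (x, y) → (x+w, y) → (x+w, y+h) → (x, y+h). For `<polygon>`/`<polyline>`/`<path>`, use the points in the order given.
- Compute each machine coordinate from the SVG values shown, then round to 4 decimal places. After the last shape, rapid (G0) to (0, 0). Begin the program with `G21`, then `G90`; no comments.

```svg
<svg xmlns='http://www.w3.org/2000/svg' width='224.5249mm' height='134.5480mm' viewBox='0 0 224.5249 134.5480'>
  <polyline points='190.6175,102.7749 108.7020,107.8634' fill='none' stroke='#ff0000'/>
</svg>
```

G21
G90
G0 X190.6175 Y31.7731
M4 S496
G1 X108.7020 Y26.6846 F2017
M5
G0 X0.0000 Y0.0000

1 u = 1 mm; y_m = 134.5480 − y.

[1] `<polyline>` line segment, #ff0000→score S496 F2017: (190.6175,31.7731) → (108.7020,26.6846)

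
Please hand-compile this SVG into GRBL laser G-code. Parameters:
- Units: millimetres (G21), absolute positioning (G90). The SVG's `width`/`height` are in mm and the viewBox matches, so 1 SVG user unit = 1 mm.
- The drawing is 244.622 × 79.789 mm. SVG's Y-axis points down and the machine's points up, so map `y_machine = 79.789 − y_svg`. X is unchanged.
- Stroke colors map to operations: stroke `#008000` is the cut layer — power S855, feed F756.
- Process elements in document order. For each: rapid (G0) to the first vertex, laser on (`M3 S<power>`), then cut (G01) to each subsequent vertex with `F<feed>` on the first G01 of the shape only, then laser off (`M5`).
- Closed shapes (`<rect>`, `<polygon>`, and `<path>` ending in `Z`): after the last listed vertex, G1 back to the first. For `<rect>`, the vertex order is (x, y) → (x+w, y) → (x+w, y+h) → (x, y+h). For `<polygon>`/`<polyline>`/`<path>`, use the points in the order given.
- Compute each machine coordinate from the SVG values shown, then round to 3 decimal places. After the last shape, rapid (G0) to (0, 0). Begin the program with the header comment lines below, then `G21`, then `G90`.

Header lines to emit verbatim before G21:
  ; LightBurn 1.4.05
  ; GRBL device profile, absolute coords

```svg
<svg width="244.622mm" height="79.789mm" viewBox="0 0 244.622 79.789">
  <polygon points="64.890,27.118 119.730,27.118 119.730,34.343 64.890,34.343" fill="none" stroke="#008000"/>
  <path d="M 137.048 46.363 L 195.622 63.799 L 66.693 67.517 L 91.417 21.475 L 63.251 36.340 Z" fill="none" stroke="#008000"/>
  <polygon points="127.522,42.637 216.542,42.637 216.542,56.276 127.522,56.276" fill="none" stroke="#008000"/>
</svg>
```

1 u = 1 mm; y_m = 79.789 − y.

[1] `<polygon>` rectangle, #008000→cut S855 F756: (64.890,52.671) → (119.730,52.671) → (119.730,45.446) → (64.890,45.446) → (64.890,52.671) (closed)

[2] `<path>` closed polygon, #008000→cut S855 F756: (137.048,33.426) → (195.622,15.990) → (66.693,12.272) → (91.417,58.314) → (63.251,43.449) → (137.048,33.426) (closed)

[3] `<polygon>` rectangle, #008000→cut S855 F756: (127.522,37.152) → (216.542,37.152) → (216.542,23.513) → (127.522,23.513) → (127.522,37.152) (closed)

; LightBurn 1.4.05
; GRBL device profile, absolute coords
G21
G90
G0 X64.890 Y52.671
M3 S855
G01 X119.730 Y52.671 F756
G01 X119.730 Y45.446
G01 X64.890 Y45.446
G01 X64.890 Y52.671
M5
G0 X137.048 Y33.426
M3 S855
G01 X195.622 Y15.990 F756
G01 X66.693 Y12.272
G01 X91.417 Y58.314
G01 X63.251 Y43.449
G01 X137.048 Y33.426
M5
G0 X127.522 Y37.152
M3 S855
G01 X216.542 Y37.152 F756
G01 X216.542 Y23.513
G01 X127.522 Y23.513
G01 X127.522 Y37.152
M5
G0 X0.000 Y0.000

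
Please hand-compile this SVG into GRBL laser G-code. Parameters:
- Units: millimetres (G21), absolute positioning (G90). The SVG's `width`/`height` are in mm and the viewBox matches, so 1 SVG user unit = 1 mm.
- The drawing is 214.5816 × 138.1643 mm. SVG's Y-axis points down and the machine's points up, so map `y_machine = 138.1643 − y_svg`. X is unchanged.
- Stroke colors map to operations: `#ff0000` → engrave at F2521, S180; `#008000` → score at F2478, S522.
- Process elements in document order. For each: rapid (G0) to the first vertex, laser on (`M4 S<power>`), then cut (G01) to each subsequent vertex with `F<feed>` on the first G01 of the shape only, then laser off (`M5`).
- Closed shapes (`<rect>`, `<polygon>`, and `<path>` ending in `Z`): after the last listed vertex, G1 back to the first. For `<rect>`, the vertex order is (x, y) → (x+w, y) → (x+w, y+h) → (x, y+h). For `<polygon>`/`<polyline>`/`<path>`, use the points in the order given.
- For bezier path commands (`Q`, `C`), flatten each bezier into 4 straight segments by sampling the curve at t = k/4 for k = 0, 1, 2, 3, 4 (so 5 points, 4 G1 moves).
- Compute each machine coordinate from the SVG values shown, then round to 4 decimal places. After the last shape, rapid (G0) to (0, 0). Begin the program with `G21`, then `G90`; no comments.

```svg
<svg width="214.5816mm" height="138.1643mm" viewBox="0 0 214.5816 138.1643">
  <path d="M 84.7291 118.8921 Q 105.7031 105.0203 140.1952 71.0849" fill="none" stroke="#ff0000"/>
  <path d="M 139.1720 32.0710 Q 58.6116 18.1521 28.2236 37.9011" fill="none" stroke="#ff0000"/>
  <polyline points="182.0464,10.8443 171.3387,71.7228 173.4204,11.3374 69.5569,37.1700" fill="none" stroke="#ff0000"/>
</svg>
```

1 u = 1 mm; y_m = 138.1643 − y.

[1] `<path>` quadratic bezier, #ff0000→engrave S180 F2521: (84.7291,19.2722) → (96.0610,27.4621) → (109.0826,38.1599) → (123.7940,51.3657) → (140.1952,67.0794)

[2] `<path>` quadratic bezier, #ff0000→engrave S180 F2521: (139.1720,106.0933) → (102.0276,110.9485) → (71.1547,111.5952) → (46.5534,108.0335) → (28.2236,100.2632)

[3] `<polyline>` open polyline, #ff0000→engrave S180 F2521: (182.0464,127.3200) → (171.3387,66.4415) → (173.4204,126.8269) → (69.5569,100.9943)

G21
G90
G0 X84.7291 Y19.2722
M4 S180
G01 X96.0610 Y27.4621 F2521
G01 X109.0826 Y38.1599
G01 X123.7940 Y51.3657
G01 X140.1952 Y67.0794
M5
G0 X139.1720 Y106.0933
M4 S180
G01 X102.0276 Y110.9485 F2521
G01 X71.1547 Y111.5952
G01 X46.5534 Y108.0335
G01 X28.2236 Y100.2632
M5
G0 X182.0464 Y127.3200
M4 S180
G01 X171.3387 Y66.4415 F2521
G01 X173.4204 Y126.8269
G01 X69.5569 Y100.9943
M5
G0 X0.0000 Y0.0000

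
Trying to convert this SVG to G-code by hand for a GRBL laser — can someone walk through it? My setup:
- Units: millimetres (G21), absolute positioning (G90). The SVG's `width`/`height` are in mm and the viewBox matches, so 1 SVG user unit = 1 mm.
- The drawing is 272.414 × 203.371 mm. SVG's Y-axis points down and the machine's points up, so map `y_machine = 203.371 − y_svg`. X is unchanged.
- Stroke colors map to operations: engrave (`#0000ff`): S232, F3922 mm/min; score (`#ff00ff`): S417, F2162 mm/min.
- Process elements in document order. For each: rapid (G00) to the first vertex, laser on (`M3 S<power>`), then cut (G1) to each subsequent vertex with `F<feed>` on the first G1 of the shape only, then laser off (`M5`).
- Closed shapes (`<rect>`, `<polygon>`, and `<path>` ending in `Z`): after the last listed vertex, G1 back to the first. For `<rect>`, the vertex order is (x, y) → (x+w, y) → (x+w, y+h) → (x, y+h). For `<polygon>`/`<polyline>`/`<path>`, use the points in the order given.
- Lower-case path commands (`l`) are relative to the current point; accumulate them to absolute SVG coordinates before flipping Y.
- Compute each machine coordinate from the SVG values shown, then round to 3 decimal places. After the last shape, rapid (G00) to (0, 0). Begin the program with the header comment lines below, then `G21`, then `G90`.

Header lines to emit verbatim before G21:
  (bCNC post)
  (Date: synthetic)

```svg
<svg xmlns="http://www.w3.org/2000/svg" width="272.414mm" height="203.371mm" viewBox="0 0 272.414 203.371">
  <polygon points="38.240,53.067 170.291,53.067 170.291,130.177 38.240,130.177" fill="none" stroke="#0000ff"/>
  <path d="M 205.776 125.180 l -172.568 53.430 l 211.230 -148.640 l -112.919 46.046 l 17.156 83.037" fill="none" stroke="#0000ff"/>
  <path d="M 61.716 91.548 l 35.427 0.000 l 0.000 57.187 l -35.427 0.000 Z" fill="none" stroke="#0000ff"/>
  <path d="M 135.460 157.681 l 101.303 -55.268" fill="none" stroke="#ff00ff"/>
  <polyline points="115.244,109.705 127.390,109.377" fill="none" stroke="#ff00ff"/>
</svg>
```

viewBox `0 0 272.414 203.371` with mm width/height → 1 unit = 1 mm. Flip: y_m = 203.371 − y_svg.

**Shape 1** — `<polygon>` rectangle, stroke `#0000ff` → engrave (S232, F3922). Machine vertices: (38.240,150.304) → (170.291,150.304) → (170.291,73.194) → (38.240,73.194) → (38.240,150.304). Closed: final G1 returns to the first vertex.

**Shape 2** — `<path>` open polyline, stroke `#0000ff` → engrave (S232, F3922). Machine vertices: (205.776,78.191) → (33.208,24.761) → (244.438,173.401) → (131.519,127.355) → (148.675,44.318). Open path.

**Shape 3** — `<path>` rectangle, stroke `#0000ff` → engrave (S232, F3922). Machine vertices: (61.716,111.823) → (97.143,111.823) → (97.143,54.636) → (61.716,54.636) → (61.716,111.823). Closed: final G1 returns to the first vertex.

**Shape 4** — `<path>` line segment, stroke `#ff00ff` → score (S417, F2162). Machine vertices: (135.460,45.690) → (236.763,100.958). Open path.

**Shape 5** — `<polyline>` line segment, stroke `#ff00ff` → score (S417, F2162). Machine vertices: (115.244,93.666) → (127.390,93.994). Open path.

(bCNC post)
(Date: synthetic)
G21
G90
G00 X38.240 Y150.304
M3 S232
G1 X170.291 Y150.304 F3922
G1 X170.291 Y73.194
G1 X38.240 Y73.194
G1 X38.240 Y150.304
M5
G00 X205.776 Y78.191
M3 S232
G1 X33.208 Y24.761 F3922
G1 X244.438 Y173.401
G1 X131.519 Y127.355
G1 X148.675 Y44.318
M5
G00 X61.716 Y111.823
M3 S232
G1 X97.143 Y111.823 F3922
G1 X97.143 Y54.636
G1 X61.716 Y54.636
G1 X61.716 Y111.823
M5
G00 X135.460 Y45.690
M3 S417
G1 X236.763 Y100.958 F2162
M5
G00 X115.244 Y93.666
M3 S417
G1 X127.390 Y93.994 F2162
M5
G00 X0.000 Y0.000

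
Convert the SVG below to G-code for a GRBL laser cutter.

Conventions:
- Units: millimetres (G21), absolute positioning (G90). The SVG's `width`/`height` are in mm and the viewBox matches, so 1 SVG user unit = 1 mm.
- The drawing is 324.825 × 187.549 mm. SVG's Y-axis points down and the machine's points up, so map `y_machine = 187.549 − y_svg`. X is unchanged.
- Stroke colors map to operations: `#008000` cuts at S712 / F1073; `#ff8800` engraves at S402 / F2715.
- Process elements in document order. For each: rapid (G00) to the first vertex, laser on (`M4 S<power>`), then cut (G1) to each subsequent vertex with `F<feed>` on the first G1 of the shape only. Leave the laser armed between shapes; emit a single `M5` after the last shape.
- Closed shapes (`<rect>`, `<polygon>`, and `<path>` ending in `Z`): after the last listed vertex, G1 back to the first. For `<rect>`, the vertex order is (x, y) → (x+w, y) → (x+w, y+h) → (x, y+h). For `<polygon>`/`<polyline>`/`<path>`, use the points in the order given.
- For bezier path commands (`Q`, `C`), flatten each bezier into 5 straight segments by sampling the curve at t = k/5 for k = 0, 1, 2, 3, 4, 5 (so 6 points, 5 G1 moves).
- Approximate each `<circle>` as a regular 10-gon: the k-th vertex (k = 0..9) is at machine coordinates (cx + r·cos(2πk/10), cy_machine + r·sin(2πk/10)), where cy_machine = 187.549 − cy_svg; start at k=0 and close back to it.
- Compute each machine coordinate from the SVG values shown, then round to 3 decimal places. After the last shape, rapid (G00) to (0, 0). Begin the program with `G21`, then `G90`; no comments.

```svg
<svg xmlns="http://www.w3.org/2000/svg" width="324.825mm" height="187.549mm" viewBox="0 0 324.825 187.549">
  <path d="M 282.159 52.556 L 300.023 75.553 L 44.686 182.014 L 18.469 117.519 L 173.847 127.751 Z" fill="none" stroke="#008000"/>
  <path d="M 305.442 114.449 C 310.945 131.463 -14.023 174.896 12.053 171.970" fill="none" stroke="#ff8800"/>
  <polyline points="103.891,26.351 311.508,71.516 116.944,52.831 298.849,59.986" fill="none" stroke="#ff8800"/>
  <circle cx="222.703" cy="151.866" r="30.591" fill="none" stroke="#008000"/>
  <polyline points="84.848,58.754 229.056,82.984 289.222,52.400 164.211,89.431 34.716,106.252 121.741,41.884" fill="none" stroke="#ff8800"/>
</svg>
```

G21
G90
G00 X282.159 Y134.993
M4 S712
G1 X300.023 Y111.996 F1073
G1 X44.686 Y5.535
G1 X18.469 Y70.030
G1 X173.847 Y59.798
G1 X282.159 Y134.993
G00 X305.442 Y73.100
M4 S402
G1 X274.539 Y60.304 F2715
G1 X197.036 Y44.660
G1 X105.646 Y29.662
G1 X33.081 Y18.804
G1 X12.053 Y15.579
G00 X103.891 Y161.198
M4 S402
G1 X311.508 Y116.033 F2715
G1 X116.944 Y134.718
G1 X298.849 Y127.563
G00 X253.294 Y35.683
M4 S712
G1 X247.452 Y53.664 F1073
G1 X232.156 Y64.777
G1 X213.250 Y64.777
G1 X197.954 Y53.664
G1 X192.112 Y35.683
G1 X197.954 Y17.702
G1 X213.250 Y6.589
G1 X232.156 Y6.589
G1 X247.452 Y17.702
G1 X253.294 Y35.683
G00 X84.848 Y128.795
M4 S402
G1 X229.056 Y104.565 F2715
G1 X289.222 Y135.149
G1 X164.211 Y98.118
G1 X34.716 Y81.297
G1 X121.741 Y145.665
M5
G00 X0.000 Y0.000

viewBox `0 0 324.825 187.549` with mm width/height → 1 unit = 1 mm. Flip: y_m = 187.549 − y_svg.

**Shape 1** — `<path>` closed polygon, stroke `#008000` → cut (S712, F1073). Machine vertices: (282.159,134.993) → (300.023,111.996) → (44.686,5.535) → (18.469,70.030) → (173.847,59.798) → (282.159,134.993). Closed: final G1 returns to the first vertex.

**Shape 2** — `<path>` cubic bezier, stroke `#ff8800` → engrave (S402, F2715). Control points (SVG): P0=(305.442,114.449), P1=(310.945,131.463), P2=(-14.023,174.896), P3=(12.053,171.970); sampled at t=k/5. Machine vertices: (305.442,73.100) → (274.539,60.304) → (197.036,44.660) → (105.646,29.662) → (33.081,18.804) → (12.053,15.579). Open path.

**Shape 3** — `<polyline>` open polyline, stroke `#ff8800` → engrave (S402, F2715). Machine vertices: (103.891,161.198) → (311.508,116.033) → (116.944,134.718) → (298.849,127.563). Open path.

**Shape 4** — `<circle>` circle, stroke `#008000` → cut (S712, F1073). Machine vertices: (253.294,35.683) → (247.452,53.664) → (232.156,64.777) → (213.250,64.777) → (197.954,53.664) → (192.112,35.683) → (197.954,17.702) → (213.250,6.589) → (232.156,6.589) → (247.452,17.702) → (253.294,35.683). Closed: final G1 returns to the first vertex.

**Shape 5** — `<polyline>` open polyline, stroke `#ff8800` → engrave (S402, F2715). Machine vertices: (84.848,128.795) → (229.056,104.565) → (289.222,135.149) → (164.211,98.118) → (34.716,81.297) → (121.741,145.665). Open path.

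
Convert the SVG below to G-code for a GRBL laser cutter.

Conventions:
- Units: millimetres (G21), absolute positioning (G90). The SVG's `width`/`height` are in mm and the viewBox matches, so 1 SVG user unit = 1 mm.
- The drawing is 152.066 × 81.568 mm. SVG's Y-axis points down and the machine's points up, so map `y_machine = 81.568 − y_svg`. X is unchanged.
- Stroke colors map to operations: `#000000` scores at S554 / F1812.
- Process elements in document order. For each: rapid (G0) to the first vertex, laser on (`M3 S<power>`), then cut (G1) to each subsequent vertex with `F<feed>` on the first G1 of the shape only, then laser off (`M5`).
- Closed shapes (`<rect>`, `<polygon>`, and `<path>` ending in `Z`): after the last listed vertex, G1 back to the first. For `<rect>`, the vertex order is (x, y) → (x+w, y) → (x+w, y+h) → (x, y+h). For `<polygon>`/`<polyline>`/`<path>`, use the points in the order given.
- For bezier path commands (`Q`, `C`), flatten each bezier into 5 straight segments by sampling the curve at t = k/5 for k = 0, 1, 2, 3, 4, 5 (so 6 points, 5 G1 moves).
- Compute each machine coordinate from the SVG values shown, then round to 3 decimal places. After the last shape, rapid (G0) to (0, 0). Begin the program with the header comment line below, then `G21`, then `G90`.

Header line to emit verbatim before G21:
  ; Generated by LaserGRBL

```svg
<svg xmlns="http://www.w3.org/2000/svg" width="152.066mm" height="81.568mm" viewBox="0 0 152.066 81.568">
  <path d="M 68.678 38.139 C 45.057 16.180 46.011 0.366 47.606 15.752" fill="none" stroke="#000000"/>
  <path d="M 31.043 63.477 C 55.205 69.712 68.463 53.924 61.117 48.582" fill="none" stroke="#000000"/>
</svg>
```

; Generated by LaserGRBL
G21
G90
G0 X68.678 Y43.429
M3 S554
G1 X57.263 Y55.667 F1812
G1 X50.597 Y65.227
G1 X47.531 Y70.907
G1 X46.917 Y71.504
G1 X47.606 Y65.816
M5
G0 X31.043 Y18.091
M3 S554
G1 X44.154 Y16.733 F1812
G1 X54.183 Y19.102
G1 X60.663 Y23.640
G1 X63.130 Y28.787
G1 X61.117 Y32.986
M5
G0 X0.000 Y0.000

1 u = 1 mm; y_m = 81.568 − y.

[1] `<path>` cubic bezier, #000000→score S554 F1812: (68.678,43.429) → (57.263,55.667) → (50.597,65.227) → (47.531,70.907) → (46.917,71.504) → (47.606,65.816)

[2] `<path>` cubic bezier, #000000→score S554 F1812: (31.043,18.091) → (44.154,16.733) → (54.183,19.102) → (60.663,23.640) → (63.130,28.787) → (61.117,32.986)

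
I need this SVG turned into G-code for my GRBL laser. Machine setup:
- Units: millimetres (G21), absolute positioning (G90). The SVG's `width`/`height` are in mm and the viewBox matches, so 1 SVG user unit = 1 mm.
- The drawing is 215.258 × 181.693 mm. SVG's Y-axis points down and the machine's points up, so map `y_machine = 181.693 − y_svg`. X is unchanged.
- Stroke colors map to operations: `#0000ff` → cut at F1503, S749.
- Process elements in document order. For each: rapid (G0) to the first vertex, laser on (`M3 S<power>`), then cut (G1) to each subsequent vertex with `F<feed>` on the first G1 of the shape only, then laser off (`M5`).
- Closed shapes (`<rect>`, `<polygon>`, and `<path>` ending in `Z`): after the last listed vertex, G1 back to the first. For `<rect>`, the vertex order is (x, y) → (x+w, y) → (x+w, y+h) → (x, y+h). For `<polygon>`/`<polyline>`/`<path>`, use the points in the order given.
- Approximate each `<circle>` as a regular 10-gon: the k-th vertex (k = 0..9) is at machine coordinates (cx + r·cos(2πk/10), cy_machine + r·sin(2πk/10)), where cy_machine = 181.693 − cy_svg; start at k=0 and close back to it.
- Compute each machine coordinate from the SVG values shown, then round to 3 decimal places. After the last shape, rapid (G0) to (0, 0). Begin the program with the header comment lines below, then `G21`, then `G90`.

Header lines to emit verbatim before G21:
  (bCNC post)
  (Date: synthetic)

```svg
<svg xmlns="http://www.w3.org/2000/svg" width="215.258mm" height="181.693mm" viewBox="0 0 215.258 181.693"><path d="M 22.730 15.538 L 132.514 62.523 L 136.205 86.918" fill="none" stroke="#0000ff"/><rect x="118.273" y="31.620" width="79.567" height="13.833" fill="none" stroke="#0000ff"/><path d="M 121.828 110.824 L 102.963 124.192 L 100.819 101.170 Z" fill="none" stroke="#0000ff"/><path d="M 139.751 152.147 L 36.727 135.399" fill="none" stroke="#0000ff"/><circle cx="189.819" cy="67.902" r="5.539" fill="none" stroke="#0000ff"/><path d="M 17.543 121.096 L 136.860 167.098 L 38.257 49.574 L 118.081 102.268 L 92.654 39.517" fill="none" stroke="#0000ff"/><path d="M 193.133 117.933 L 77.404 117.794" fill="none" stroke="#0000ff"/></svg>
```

(bCNC post)
(Date: synthetic)
G21
G90
G0 X22.730 Y166.155
M3 S749
G1 X132.514 Y119.170 F1503
G1 X136.205 Y94.775
M5
G0 X118.273 Y150.073
M3 S749
G1 X197.840 Y150.073 F1503
G1 X197.840 Y136.240
G1 X118.273 Y136.240
G1 X118.273 Y150.073
M5
G0 X121.828 Y70.869
M3 S749
G1 X102.963 Y57.501 F1503
G1 X100.819 Y80.523
G1 X121.828 Y70.869
M5
G0 X139.751 Y29.546
M3 S749
G1 X36.727 Y46.294 F1503
M5
G0 X195.358 Y113.791
M3 S749
G1 X194.300 Y117.047 F1503
G1 X191.531 Y119.059
G1 X188.107 Y119.059
G1 X185.338 Y117.047
G1 X184.280 Y113.791
G1 X185.338 Y110.535
G1 X188.107 Y108.523
G1 X191.531 Y108.523
G1 X194.300 Y110.535
G1 X195.358 Y113.791
M5
G0 X17.543 Y60.597
M3 S749
G1 X136.860 Y14.595 F1503
G1 X38.257 Y132.119
G1 X118.081 Y79.425
G1 X92.654 Y142.176
M5
G0 X193.133 Y63.760
M3 S749
G1 X77.404 Y63.899 F1503
M5
G0 X0.000 Y0.000

1 u = 1 mm; y_m = 181.693 − y.

[1] `<path>` open polyline, #0000ff→cut S749 F1503: (22.730,166.155) → (132.514,119.170) → (136.205,94.775)

[2] `<rect>` rectangle, #0000ff→cut S749 F1503: (118.273,150.073) → (197.840,150.073) → (197.840,136.240) → (118.273,136.240) → (118.273,150.073) (closed)

[3] `<path>` regular polygon, #0000ff→cut S749 F1503: (121.828,70.869) → (102.963,57.501) → (100.819,80.523) → (121.828,70.869) (closed)

[4] `<path>` line segment, #0000ff→cut S749 F1503: (139.751,29.546) → (36.727,46.294)

[5] `<circle>` circle, #0000ff→cut S749 F1503: (195.358,113.791) → (194.300,117.047) → (191.531,119.059) → (188.107,119.059) → (185.338,117.047) → (184.280,113.791) → (185.338,110.535) → (188.107,108.523) → (191.531,108.523) → (194.300,110.535) → (195.358,113.791) (closed)

[6] `<path>` open polyline, #0000ff→cut S749 F1503: (17.543,60.597) → (136.860,14.595) → (38.257,132.119) → (118.081,79.425) → (92.654,142.176)

[7] `<path>` line segment, #0000ff→cut S749 F1503: (193.133,63.760) → (77.404,63.899)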